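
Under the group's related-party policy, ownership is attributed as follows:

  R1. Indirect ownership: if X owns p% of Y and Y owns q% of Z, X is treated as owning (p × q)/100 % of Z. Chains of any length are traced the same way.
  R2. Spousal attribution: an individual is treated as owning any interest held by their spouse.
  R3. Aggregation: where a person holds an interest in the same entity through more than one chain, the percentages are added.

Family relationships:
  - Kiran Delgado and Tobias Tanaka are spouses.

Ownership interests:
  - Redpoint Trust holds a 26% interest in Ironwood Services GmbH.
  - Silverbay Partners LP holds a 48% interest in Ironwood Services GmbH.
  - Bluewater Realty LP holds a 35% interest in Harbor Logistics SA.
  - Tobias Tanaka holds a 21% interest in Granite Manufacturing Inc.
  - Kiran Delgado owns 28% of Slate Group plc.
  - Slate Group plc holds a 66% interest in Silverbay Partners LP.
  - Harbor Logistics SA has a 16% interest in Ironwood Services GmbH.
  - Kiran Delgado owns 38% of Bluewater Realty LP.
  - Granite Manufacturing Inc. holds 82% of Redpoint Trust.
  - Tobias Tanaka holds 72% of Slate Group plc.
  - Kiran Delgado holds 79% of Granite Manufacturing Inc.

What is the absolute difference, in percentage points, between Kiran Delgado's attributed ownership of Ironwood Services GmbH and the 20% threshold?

35.128

By spousal attribution (R2), Kiran Delgado is treated as also owning Tobias Tanaka's interest in Slate Group plc, giving 28% + 72% = 100%.
By spousal attribution (R2), Kiran Delgado is treated as also owning Tobias Tanaka's interest in Granite Manufacturing Inc, giving 79% + 21% = 100%.
Chain via Slate Group plc → Silverbay Partners LP (R1): 100% × 66% × 48% = 31.68% of Ironwood Services GmbH.
Chain via Granite Manufacturing Inc. → Redpoint Trust (R1): 100% × 82% × 26% = 21.32% of Ironwood Services GmbH.
Chain via Bluewater Realty LP → Harbor Logistics SA (R1): 38% × 35% × 16% = 2.128% of Ironwood Services GmbH.
Aggregating (R3): 31.68% + 21.32% + 2.128% = 55.128%.
55.128% exceeds the 20% threshold by 35.128 percentage points.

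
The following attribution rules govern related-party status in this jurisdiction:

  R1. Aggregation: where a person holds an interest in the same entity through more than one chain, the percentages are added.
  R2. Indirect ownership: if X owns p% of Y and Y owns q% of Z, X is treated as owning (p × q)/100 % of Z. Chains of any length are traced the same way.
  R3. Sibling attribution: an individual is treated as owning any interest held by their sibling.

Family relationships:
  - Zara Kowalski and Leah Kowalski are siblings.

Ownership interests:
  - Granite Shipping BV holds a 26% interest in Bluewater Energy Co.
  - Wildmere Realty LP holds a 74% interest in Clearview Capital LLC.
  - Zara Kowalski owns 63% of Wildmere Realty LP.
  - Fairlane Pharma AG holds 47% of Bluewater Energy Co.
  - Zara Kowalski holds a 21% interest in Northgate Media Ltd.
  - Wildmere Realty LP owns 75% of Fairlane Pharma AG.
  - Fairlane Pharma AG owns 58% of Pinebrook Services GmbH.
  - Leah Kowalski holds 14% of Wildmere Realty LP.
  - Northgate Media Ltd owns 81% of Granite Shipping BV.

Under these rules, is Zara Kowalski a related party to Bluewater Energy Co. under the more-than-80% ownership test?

No

By sibling attribution (R3), Zara Kowalski is treated as also owning Leah Kowalski's interest in Wildmere Realty LP, giving 63% + 14% = 77%.
Chain via Wildmere Realty LP → Fairlane Pharma AG (R2): 77% × 75% × 47% = 27.1425% of Bluewater Energy Co.
Chain via Northgate Media Ltd → Granite Shipping BV (R2): 21% × 81% × 26% = 4.4226% of Bluewater Energy Co.
Aggregating (R1): 27.1425% + 4.4226% = 31.5651%.
31.5651% does not exceed the 80% threshold, so Zara is not a related party to Bluewater Energy Co.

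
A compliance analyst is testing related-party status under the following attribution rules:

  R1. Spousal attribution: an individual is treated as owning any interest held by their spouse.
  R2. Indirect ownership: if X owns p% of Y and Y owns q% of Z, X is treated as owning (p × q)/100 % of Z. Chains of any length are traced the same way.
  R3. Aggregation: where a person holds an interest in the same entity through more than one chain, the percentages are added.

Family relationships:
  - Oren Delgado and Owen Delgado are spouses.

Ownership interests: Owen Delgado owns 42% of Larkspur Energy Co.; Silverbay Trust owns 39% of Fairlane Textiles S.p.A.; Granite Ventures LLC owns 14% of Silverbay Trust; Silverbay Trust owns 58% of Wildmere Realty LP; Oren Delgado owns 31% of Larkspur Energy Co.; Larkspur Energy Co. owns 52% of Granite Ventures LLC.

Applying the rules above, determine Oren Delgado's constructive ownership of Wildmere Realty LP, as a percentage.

3.082352%

By spousal attribution (R1), Oren Delgado is treated as also owning Owen Delgado's interest in Larkspur Energy Co, giving 31% + 42% = 73%.
Chain via Larkspur Energy Co. → Granite Ventures LLC → Silverbay Trust (R2): 73% × 52% × 14% × 58% = 3.082352% of Wildmere Realty LP.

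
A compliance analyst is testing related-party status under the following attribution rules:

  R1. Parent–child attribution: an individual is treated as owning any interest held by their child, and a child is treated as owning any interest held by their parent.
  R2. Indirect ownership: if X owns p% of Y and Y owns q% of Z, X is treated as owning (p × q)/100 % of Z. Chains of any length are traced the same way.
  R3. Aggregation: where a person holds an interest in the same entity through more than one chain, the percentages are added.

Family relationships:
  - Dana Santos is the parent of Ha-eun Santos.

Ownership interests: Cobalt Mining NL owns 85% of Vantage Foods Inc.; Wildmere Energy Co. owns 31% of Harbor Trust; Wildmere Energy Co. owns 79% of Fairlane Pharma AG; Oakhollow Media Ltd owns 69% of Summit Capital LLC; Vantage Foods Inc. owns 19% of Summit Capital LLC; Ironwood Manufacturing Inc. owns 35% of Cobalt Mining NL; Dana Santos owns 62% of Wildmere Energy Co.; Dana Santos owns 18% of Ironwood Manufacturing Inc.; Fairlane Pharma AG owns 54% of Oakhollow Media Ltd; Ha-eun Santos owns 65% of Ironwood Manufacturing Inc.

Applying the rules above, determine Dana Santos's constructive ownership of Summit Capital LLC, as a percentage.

22.941523%

By parent–child attribution (R1), Dana Santos is treated as also owning Ha-eun Santos's interest in Ironwood Manufacturing Inc, giving 18% + 65% = 83%.
Chain via Ironwood Manufacturing Inc. → Cobalt Mining NL → Vantage Foods Inc. (R2): 83% × 35% × 85% × 19% = 4.691575% of Summit Capital LLC.
Chain via Wildmere Energy Co. → Fairlane Pharma AG → Oakhollow Media Ltd (R2): 62% × 79% × 54% × 69% = 18.249948% of Summit Capital LLC.
Aggregating (R3): 4.691575% + 18.249948% = 22.941523%.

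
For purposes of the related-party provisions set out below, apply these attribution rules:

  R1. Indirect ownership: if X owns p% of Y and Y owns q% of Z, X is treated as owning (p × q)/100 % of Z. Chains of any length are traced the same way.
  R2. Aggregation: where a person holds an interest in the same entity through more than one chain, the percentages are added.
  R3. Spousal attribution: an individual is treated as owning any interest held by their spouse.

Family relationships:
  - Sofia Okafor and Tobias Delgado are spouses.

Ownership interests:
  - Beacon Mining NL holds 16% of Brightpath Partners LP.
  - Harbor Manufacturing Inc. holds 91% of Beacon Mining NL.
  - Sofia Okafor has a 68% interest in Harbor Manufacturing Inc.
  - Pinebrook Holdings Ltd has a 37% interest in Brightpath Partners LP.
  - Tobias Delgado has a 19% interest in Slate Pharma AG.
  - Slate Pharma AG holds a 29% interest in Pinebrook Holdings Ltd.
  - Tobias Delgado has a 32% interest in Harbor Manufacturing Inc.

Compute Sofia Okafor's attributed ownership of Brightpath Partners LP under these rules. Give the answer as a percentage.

16.5987%

By spousal attribution (R3), Sofia Okafor is treated as also owning Tobias Delgado's interest in Harbor Manufacturing Inc, giving 68% + 32% = 100%.
By spousal attribution (R3), Sofia Okafor is treated as owning Tobias Delgado's 19% interest in Slate Pharma AG.
Chain via Harbor Manufacturing Inc. → Beacon Mining NL (R1): 100% × 91% × 16% = 14.56% of Brightpath Partners LP.
Chain via Slate Pharma AG → Pinebrook Holdings Ltd (R1): 19% × 29% × 37% = 2.0387% of Brightpath Partners LP.
Aggregating (R2): 14.56% + 2.0387% = 16.5987%.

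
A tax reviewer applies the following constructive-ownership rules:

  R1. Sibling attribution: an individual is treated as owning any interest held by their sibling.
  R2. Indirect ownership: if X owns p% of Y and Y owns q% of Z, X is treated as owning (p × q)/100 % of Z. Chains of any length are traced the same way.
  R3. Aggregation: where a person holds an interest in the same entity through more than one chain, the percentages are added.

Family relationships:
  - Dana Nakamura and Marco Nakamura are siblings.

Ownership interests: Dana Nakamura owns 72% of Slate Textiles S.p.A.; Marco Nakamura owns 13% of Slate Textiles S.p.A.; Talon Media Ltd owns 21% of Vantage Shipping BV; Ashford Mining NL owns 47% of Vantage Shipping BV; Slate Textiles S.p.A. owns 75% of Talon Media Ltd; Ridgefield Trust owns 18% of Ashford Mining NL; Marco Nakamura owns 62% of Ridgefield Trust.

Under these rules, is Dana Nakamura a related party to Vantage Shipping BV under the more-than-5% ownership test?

By sibling attribution (R1), Dana Nakamura is treated as also owning Marco Nakamura's interest in Slate Textiles S.p.A, giving 72% + 13% = 85%.
By sibling attribution (R1), Dana Nakamura is treated as owning Marco Nakamura's 62% interest in Ridgefield Trust.
Chain via Slate Textiles S.p.A. → Talon Media Ltd (R2): 85% × 75% × 21% = 13.3875% of Vantage Shipping BV.
Chain via Ridgefield Trust → Ashford Mining NL (R2): 62% × 18% × 47% = 5.2452% of Vantage Shipping BV.
Aggregating (R3): 13.3875% + 5.2452% = 18.6327%.
18.6327% exceeds the 5% threshold, so Dana is a related party to Vantage Shipping BV.

Yes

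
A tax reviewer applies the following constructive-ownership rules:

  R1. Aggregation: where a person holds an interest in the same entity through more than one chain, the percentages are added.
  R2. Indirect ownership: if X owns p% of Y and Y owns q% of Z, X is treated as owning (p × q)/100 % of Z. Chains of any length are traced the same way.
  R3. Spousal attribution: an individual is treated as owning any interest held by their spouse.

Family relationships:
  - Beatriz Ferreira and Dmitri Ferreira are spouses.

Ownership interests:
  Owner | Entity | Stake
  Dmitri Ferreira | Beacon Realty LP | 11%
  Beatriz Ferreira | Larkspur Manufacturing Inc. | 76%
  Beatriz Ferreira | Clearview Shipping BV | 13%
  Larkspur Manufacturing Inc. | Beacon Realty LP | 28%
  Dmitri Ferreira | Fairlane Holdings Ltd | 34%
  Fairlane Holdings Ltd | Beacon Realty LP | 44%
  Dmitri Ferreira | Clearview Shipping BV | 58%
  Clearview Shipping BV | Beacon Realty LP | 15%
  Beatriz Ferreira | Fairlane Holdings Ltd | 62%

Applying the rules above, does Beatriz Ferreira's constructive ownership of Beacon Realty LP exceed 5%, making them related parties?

By spousal attribution (R3), Beatriz Ferreira is treated as also owning Dmitri Ferreira's interest in Clearview Shipping BV, giving 13% + 58% = 71%.
By spousal attribution (R3), Beatriz Ferreira is treated as also owning Dmitri Ferreira's interest in Fairlane Holdings Ltd, giving 62% + 34% = 96%.
By spousal attribution (R3), Beatriz Ferreira is treated as owning Dmitri Ferreira's 11% interest in Beacon Realty LP.
Chain via Clearview Shipping BV (R2): 71% × 15% = 10.65% of Beacon Realty LP.
Chain via Larkspur Manufacturing Inc. (R2): 76% × 28% = 21.28% of Beacon Realty LP.
Chain via Fairlane Holdings Ltd (R2): 96% × 44% = 42.24% of Beacon Realty LP.
Direct interest in Beacon Realty LP: 11%.
Aggregating (R1): 10.65% + 21.28% + 42.24% + 11% = 85.17%.
85.17% exceeds the 5% threshold, so Beatriz is a related party to Beacon Realty LP.

Yes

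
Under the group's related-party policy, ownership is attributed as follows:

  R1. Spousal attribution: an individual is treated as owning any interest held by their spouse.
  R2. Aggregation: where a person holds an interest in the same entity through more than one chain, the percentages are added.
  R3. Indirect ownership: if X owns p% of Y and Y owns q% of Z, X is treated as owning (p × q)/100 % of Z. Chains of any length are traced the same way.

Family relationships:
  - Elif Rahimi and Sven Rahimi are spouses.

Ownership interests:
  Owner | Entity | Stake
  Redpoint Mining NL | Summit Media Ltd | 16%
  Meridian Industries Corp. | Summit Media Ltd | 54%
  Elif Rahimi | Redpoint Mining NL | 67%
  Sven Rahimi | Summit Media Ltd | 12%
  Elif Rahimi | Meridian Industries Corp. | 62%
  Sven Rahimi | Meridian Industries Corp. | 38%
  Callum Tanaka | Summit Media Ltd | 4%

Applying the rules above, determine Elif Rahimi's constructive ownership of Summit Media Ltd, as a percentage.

By spousal attribution (R1), Elif Rahimi is treated as also owning Sven Rahimi's interest in Meridian Industries Corp, giving 62% + 38% = 100%.
By spousal attribution (R1), Elif Rahimi is treated as owning Sven Rahimi's 12% interest in Summit Media Ltd.
Chain via Redpoint Mining NL (R3): 67% × 16% = 10.72% of Summit Media Ltd.
Chain via Meridian Industries Corp. (R3): 100% × 54% = 54% of Summit Media Ltd.
Direct interest in Summit Media Ltd: 12%.
Aggregating (R2): 10.72% + 54% + 12% = 76.72%.

76.72%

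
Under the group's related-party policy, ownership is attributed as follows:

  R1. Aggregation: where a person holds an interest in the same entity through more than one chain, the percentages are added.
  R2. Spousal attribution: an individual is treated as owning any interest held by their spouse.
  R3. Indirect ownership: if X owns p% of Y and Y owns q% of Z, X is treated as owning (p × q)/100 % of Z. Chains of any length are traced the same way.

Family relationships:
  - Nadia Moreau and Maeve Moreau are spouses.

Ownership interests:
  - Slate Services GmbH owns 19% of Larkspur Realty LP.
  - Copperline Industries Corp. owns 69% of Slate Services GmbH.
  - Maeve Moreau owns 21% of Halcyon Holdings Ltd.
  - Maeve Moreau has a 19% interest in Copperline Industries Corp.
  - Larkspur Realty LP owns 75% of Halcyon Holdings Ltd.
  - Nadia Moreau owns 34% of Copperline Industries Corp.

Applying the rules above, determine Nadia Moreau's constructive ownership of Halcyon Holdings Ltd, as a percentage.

26.211225%

By spousal attribution (R2), Nadia Moreau is treated as also owning Maeve Moreau's interest in Copperline Industries Corp, giving 34% + 19% = 53%.
By spousal attribution (R2), Nadia Moreau is treated as owning Maeve Moreau's 21% interest in Halcyon Holdings Ltd.
Chain via Copperline Industries Corp. → Slate Services GmbH → Larkspur Realty LP (R3): 53% × 69% × 19% × 75% = 5.211225% of Halcyon Holdings Ltd.
Direct interest in Halcyon Holdings Ltd: 21%.
Aggregating (R1): 5.211225% + 21% = 26.211225%.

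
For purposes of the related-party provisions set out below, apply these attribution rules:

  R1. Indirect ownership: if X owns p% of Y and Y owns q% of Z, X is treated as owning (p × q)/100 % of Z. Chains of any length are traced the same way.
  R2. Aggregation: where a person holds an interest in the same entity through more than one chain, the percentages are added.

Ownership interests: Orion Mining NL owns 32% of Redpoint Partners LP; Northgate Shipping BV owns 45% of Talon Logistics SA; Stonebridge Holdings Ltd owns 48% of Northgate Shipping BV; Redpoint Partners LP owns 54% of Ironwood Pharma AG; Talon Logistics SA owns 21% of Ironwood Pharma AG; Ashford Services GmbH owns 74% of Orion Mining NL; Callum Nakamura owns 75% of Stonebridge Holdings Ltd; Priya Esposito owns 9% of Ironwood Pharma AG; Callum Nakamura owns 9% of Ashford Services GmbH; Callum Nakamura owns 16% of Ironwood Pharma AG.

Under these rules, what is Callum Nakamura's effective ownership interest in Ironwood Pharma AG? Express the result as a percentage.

20.552848%

Chain via Stonebridge Holdings Ltd → Northgate Shipping BV → Talon Logistics SA (R1): 75% × 48% × 45% × 21% = 3.402% of Ironwood Pharma AG.
Chain via Ashford Services GmbH → Orion Mining NL → Redpoint Partners LP (R1): 9% × 74% × 32% × 54% = 1.150848% of Ironwood Pharma AG.
Direct interest in Ironwood Pharma AG: 16%.
Aggregating (R2): 3.402% + 1.150848% + 16% = 20.552848%.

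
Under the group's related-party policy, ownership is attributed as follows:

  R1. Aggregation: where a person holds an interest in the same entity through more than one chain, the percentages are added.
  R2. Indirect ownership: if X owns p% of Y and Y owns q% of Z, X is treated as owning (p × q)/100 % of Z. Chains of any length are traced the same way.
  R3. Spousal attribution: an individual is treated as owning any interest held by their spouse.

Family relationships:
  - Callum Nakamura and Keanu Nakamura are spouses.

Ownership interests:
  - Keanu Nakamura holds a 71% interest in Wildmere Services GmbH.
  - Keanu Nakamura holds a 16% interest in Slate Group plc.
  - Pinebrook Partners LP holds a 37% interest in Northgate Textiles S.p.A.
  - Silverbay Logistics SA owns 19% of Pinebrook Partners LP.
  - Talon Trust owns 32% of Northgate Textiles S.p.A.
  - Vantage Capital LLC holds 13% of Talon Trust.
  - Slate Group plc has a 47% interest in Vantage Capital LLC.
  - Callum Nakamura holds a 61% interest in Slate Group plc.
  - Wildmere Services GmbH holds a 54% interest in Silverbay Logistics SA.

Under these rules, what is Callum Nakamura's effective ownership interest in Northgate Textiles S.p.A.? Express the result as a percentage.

By spousal attribution (R3), Callum Nakamura is treated as also owning Keanu Nakamura's interest in Slate Group plc, giving 61% + 16% = 77%.
By spousal attribution (R3), Callum Nakamura is treated as owning Keanu Nakamura's 71% interest in Wildmere Services GmbH.
Chain via Slate Group plc → Vantage Capital LLC → Talon Trust (R2): 77% × 47% × 13% × 32% = 1.505504% of Northgate Textiles S.p.A.
Chain via Wildmere Services GmbH → Silverbay Logistics SA → Pinebrook Partners LP (R2): 71% × 54% × 19% × 37% = 2.695302% of Northgate Textiles S.p.A.
Aggregating (R1): 1.505504% + 2.695302% = 4.200806%.

4.200806%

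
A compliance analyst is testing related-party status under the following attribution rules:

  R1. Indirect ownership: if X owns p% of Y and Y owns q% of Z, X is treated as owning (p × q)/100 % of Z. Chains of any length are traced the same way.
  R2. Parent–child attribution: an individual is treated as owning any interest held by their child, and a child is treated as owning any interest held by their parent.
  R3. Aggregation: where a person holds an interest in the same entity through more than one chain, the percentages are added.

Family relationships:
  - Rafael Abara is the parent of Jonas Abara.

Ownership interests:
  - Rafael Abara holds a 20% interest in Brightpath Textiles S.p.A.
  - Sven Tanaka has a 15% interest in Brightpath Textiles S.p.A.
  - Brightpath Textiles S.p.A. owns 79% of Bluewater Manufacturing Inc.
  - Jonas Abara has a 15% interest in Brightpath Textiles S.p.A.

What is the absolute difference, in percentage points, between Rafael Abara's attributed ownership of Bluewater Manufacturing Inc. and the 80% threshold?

52.35

By parent–child attribution (R2), Rafael Abara is treated as also owning Jonas Abara's interest in Brightpath Textiles S.p.A, giving 20% + 15% = 35%.
Chain via Brightpath Textiles S.p.A. (R1): 35% × 79% = 27.65% of Bluewater Manufacturing Inc.
27.65% falls short of the 80% threshold by 52.35 percentage points.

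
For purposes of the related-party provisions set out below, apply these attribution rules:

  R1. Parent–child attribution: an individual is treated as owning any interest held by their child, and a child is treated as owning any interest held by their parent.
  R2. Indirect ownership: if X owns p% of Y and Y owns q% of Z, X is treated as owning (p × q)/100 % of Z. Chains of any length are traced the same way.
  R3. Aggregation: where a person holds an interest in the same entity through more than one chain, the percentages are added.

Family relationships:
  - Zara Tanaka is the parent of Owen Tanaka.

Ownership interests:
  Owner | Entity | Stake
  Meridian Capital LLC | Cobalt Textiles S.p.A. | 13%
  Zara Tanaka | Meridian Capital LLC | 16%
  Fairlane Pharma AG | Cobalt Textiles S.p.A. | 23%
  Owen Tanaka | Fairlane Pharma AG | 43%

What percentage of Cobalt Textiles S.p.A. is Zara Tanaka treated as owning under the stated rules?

By parent–child attribution (R1), Zara Tanaka is treated as owning Owen Tanaka's 43% interest in Fairlane Pharma AG.
Chain via Meridian Capital LLC (R2): 16% × 13% = 2.08% of Cobalt Textiles S.p.A.
Chain via Fairlane Pharma AG (R2): 43% × 23% = 9.89% of Cobalt Textiles S.p.A.
Aggregating (R3): 2.08% + 9.89% = 11.97%.

11.97%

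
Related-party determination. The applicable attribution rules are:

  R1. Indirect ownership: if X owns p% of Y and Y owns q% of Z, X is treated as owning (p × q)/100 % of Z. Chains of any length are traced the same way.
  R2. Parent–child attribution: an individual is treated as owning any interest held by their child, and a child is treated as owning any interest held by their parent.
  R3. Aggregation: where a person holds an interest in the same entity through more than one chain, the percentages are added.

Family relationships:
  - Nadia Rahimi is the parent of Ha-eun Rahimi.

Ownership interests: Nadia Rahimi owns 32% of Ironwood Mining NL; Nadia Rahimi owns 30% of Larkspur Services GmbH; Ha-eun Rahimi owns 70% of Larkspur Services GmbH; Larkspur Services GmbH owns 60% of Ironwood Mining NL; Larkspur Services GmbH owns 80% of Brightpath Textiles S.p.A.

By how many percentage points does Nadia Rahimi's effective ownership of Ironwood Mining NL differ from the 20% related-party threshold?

By parent–child attribution (R2), Nadia Rahimi is treated as also owning Ha-eun Rahimi's interest in Larkspur Services GmbH, giving 30% + 70% = 100%.
Chain via Larkspur Services GmbH (R1): 100% × 60% = 60% of Ironwood Mining NL.
Direct interest in Ironwood Mining NL: 32%.
Aggregating (R3): 60% + 32% = 92%.
92% exceeds the 20% threshold by 72 percentage points.

72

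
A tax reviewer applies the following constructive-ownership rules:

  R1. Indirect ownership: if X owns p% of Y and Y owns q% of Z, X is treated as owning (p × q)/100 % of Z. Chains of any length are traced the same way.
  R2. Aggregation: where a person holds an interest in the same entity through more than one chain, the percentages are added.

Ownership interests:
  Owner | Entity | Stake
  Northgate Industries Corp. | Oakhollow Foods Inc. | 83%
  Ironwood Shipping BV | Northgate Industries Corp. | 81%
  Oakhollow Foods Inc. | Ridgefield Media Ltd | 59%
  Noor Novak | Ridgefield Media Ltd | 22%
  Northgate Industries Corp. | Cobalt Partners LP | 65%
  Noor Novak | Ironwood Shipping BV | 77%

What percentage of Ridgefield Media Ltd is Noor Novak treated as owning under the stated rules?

Chain via Ironwood Shipping BV → Northgate Industries Corp. → Oakhollow Foods Inc. (R1): 77% × 81% × 83% × 59% = 30.542589% of Ridgefield Media Ltd.
Direct interest in Ridgefield Media Ltd: 22%.
Aggregating (R2): 30.542589% + 22% = 52.542589%.

52.542589%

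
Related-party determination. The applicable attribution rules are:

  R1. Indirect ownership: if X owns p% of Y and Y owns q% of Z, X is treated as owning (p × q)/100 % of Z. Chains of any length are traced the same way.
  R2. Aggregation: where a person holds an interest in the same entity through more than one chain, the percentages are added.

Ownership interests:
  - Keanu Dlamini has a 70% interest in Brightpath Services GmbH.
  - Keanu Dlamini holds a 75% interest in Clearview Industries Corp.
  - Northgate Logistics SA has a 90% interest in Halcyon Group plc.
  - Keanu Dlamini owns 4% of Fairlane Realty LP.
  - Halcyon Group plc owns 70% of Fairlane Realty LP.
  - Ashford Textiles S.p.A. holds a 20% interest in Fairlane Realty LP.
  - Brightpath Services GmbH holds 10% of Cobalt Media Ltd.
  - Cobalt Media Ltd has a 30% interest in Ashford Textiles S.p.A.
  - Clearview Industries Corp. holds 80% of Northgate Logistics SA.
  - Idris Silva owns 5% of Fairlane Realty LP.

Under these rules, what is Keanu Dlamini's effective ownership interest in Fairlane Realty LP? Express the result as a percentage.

Chain via Clearview Industries Corp. → Northgate Logistics SA → Halcyon Group plc (R1): 75% × 80% × 90% × 70% = 37.8% of Fairlane Realty LP.
Chain via Brightpath Services GmbH → Cobalt Media Ltd → Ashford Textiles S.p.A. (R1): 70% × 10% × 30% × 20% = 0.42% of Fairlane Realty LP.
Direct interest in Fairlane Realty LP: 4%.
Aggregating (R2): 37.8% + 0.42% + 4% = 42.22%.

42.22%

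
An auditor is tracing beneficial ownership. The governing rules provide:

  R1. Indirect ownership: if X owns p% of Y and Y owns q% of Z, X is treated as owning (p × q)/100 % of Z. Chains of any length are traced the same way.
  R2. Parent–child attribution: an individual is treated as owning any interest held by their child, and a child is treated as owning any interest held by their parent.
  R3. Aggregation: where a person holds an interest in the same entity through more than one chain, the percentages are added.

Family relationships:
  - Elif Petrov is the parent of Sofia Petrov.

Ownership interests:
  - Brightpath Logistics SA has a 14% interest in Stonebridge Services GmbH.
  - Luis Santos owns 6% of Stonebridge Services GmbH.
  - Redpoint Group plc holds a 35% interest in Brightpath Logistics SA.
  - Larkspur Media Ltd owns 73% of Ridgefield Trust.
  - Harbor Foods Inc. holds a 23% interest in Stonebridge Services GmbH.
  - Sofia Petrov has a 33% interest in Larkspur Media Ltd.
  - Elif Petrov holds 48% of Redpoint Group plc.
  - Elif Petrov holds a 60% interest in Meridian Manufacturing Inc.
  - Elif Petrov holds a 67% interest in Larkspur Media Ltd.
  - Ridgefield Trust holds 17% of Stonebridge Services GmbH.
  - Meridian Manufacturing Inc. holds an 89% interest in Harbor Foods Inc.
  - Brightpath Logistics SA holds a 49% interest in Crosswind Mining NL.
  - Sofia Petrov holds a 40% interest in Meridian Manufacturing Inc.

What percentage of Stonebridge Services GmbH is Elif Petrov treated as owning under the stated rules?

35.232%

By parent–child attribution (R2), Elif Petrov is treated as also owning Sofia Petrov's interest in Meridian Manufacturing Inc, giving 60% + 40% = 100%.
By parent–child attribution (R2), Elif Petrov is treated as also owning Sofia Petrov's interest in Larkspur Media Ltd, giving 67% + 33% = 100%.
Chain via Meridian Manufacturing Inc. → Harbor Foods Inc. (R1): 100% × 89% × 23% = 20.47% of Stonebridge Services GmbH.
Chain via Larkspur Media Ltd → Ridgefield Trust (R1): 100% × 73% × 17% = 12.41% of Stonebridge Services GmbH.
Chain via Redpoint Group plc → Brightpath Logistics SA (R1): 48% × 35% × 14% = 2.352% of Stonebridge Services GmbH.
Aggregating (R3): 20.47% + 12.41% + 2.352% = 35.232%.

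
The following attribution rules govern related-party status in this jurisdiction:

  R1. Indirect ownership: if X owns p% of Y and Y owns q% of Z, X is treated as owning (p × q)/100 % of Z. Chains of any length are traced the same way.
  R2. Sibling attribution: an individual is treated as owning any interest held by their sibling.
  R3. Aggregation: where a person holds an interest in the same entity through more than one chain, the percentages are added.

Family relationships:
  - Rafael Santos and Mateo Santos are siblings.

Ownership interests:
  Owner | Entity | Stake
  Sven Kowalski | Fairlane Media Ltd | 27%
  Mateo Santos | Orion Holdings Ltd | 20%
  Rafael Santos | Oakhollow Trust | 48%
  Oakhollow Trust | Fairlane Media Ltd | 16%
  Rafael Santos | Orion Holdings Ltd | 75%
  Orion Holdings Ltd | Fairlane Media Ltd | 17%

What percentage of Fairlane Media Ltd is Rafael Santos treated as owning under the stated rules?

By sibling attribution (R2), Rafael Santos is treated as also owning Mateo Santos's interest in Orion Holdings Ltd, giving 75% + 20% = 95%.
Chain via Orion Holdings Ltd (R1): 95% × 17% = 16.15% of Fairlane Media Ltd.
Chain via Oakhollow Trust (R1): 48% × 16% = 7.68% of Fairlane Media Ltd.
Aggregating (R3): 16.15% + 7.68% = 23.83%.

23.83%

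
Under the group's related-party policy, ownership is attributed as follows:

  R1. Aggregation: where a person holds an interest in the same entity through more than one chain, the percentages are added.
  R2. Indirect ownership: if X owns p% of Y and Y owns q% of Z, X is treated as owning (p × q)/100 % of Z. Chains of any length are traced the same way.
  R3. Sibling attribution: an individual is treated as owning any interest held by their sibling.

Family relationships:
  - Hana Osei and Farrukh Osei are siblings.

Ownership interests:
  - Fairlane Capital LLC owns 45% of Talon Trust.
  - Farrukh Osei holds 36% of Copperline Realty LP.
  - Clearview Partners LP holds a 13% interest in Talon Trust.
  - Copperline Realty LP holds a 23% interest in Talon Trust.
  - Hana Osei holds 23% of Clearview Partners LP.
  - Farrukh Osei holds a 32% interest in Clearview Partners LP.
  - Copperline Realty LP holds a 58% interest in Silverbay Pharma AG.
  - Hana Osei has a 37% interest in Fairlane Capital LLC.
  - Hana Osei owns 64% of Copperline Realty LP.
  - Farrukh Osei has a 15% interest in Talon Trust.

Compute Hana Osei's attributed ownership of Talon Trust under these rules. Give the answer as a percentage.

61.8%

By sibling attribution (R3), Hana Osei is treated as also owning Farrukh Osei's interest in Clearview Partners LP, giving 23% + 32% = 55%.
By sibling attribution (R3), Hana Osei is treated as also owning Farrukh Osei's interest in Copperline Realty LP, giving 64% + 36% = 100%.
By sibling attribution (R3), Hana Osei is treated as owning Farrukh Osei's 15% interest in Talon Trust.
Chain via Fairlane Capital LLC (R2): 37% × 45% = 16.65% of Talon Trust.
Chain via Clearview Partners LP (R2): 55% × 13% = 7.15% of Talon Trust.
Chain via Copperline Realty LP (R2): 100% × 23% = 23% of Talon Trust.
Direct interest in Talon Trust: 15%.
Aggregating (R1): 16.65% + 7.15% + 23% + 15% = 61.8%.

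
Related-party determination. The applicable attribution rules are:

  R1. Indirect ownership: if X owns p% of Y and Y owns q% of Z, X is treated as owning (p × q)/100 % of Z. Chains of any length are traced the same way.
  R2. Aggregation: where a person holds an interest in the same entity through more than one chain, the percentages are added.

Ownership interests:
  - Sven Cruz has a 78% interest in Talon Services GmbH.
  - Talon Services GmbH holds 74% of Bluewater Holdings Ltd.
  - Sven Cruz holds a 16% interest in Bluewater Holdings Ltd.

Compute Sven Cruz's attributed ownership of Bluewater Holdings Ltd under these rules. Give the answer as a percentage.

73.72%

Chain via Talon Services GmbH (R1): 78% × 74% = 57.72% of Bluewater Holdings Ltd.
Direct interest in Bluewater Holdings Ltd: 16%.
Aggregating (R2): 57.72% + 16% = 73.72%.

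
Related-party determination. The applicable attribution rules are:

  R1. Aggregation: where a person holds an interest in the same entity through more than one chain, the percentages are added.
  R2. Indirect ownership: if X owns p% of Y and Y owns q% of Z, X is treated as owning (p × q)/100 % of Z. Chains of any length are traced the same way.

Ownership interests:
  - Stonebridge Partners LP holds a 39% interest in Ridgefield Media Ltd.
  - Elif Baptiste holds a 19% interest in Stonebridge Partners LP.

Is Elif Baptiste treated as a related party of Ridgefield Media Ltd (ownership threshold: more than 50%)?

Chain via Stonebridge Partners LP (R2): 19% × 39% = 7.41% of Ridgefield Media Ltd.
7.41% does not exceed the 50% threshold, so Elif is not a related party to Ridgefield Media Ltd.

No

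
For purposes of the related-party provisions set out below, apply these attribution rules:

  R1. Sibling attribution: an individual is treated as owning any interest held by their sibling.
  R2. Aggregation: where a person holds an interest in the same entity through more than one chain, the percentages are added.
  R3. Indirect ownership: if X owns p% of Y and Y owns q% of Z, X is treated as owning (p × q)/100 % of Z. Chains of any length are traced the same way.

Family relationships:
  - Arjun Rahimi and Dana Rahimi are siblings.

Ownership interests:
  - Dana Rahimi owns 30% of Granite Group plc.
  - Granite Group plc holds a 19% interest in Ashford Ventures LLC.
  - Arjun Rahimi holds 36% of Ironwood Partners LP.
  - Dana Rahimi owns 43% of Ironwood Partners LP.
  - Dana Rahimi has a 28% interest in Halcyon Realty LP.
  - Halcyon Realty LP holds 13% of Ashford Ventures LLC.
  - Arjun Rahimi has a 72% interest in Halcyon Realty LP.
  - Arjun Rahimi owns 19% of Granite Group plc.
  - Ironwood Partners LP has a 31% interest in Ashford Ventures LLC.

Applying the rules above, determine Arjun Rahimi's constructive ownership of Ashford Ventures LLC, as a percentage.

By sibling attribution (R1), Arjun Rahimi is treated as also owning Dana Rahimi's interest in Ironwood Partners LP, giving 36% + 43% = 79%.
By sibling attribution (R1), Arjun Rahimi is treated as also owning Dana Rahimi's interest in Halcyon Realty LP, giving 72% + 28% = 100%.
By sibling attribution (R1), Arjun Rahimi is treated as also owning Dana Rahimi's interest in Granite Group plc, giving 19% + 30% = 49%.
Chain via Ironwood Partners LP (R3): 79% × 31% = 24.49% of Ashford Ventures LLC.
Chain via Halcyon Realty LP (R3): 100% × 13% = 13% of Ashford Ventures LLC.
Chain via Granite Group plc (R3): 49% × 19% = 9.31% of Ashford Ventures LLC.
Aggregating (R2): 24.49% + 13% + 9.31% = 46.8%.

46.8%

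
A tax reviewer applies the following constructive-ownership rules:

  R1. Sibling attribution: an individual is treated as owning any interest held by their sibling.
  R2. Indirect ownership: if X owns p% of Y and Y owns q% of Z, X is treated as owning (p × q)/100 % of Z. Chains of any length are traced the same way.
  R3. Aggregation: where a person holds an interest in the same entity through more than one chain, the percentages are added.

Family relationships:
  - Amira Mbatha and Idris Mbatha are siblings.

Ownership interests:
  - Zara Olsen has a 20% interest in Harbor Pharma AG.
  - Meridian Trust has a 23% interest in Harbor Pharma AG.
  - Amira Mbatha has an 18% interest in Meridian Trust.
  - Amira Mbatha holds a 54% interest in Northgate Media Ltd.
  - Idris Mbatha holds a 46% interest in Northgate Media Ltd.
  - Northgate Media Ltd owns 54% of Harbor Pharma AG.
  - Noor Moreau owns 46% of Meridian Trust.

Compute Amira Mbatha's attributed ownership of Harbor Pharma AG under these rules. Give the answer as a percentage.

By sibling attribution (R1), Amira Mbatha is treated as also owning Idris Mbatha's interest in Northgate Media Ltd, giving 54% + 46% = 100%.
Chain via Meridian Trust (R2): 18% × 23% = 4.14% of Harbor Pharma AG.
Chain via Northgate Media Ltd (R2): 100% × 54% = 54% of Harbor Pharma AG.
Aggregating (R3): 4.14% + 54% = 58.14%.

58.14%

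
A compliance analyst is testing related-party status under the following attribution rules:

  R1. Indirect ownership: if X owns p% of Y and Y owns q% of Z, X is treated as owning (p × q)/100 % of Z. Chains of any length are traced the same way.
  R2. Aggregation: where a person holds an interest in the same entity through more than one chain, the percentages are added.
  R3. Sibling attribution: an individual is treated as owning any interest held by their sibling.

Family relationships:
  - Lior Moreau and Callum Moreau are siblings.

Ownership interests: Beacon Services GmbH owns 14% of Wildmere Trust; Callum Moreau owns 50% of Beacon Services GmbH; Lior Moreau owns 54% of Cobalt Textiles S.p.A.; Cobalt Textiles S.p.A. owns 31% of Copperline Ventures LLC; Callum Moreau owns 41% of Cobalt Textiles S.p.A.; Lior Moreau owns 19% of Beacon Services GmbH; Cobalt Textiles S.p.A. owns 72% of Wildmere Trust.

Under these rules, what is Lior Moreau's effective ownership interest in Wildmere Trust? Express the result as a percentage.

78.06%

By sibling attribution (R3), Lior Moreau is treated as also owning Callum Moreau's interest in Beacon Services GmbH, giving 19% + 50% = 69%.
By sibling attribution (R3), Lior Moreau is treated as also owning Callum Moreau's interest in Cobalt Textiles S.p.A, giving 54% + 41% = 95%.
Chain via Beacon Services GmbH (R1): 69% × 14% = 9.66% of Wildmere Trust.
Chain via Cobalt Textiles S.p.A. (R1): 95% × 72% = 68.4% of Wildmere Trust.
Aggregating (R2): 9.66% + 68.4% = 78.06%.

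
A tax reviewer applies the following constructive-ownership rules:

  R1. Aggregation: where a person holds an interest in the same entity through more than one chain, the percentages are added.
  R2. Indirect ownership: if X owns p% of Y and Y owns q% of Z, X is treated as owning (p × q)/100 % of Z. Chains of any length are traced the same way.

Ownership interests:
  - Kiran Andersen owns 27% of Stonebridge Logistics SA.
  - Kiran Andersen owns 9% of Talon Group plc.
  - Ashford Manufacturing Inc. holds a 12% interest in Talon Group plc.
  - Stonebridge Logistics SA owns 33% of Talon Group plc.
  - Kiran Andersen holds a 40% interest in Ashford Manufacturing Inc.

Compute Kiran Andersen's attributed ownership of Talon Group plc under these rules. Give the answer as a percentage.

22.71%

Chain via Stonebridge Logistics SA (R2): 27% × 33% = 8.91% of Talon Group plc.
Chain via Ashford Manufacturing Inc. (R2): 40% × 12% = 4.8% of Talon Group plc.
Direct interest in Talon Group plc: 9%.
Aggregating (R1): 8.91% + 4.8% + 9% = 22.71%.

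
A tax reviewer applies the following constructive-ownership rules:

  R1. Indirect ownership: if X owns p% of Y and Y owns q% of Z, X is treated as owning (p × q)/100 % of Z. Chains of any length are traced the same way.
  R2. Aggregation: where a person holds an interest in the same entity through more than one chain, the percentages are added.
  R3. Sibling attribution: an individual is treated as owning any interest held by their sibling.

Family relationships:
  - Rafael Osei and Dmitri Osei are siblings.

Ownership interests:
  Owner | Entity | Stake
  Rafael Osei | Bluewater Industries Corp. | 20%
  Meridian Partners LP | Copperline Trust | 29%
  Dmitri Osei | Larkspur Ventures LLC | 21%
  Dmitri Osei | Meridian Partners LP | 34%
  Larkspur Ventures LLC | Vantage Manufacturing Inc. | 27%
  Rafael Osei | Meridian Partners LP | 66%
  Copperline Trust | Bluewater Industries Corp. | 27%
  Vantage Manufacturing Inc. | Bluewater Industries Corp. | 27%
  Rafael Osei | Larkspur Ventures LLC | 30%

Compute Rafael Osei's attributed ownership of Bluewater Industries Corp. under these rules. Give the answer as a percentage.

By sibling attribution (R3), Rafael Osei is treated as also owning Dmitri Osei's interest in Larkspur Ventures LLC, giving 30% + 21% = 51%.
By sibling attribution (R3), Rafael Osei is treated as also owning Dmitri Osei's interest in Meridian Partners LP, giving 66% + 34% = 100%.
Chain via Larkspur Ventures LLC → Vantage Manufacturing Inc. (R1): 51% × 27% × 27% = 3.7179% of Bluewater Industries Corp.
Chain via Meridian Partners LP → Copperline Trust (R1): 100% × 29% × 27% = 7.83% of Bluewater Industries Corp.
Direct interest in Bluewater Industries Corp: 20%.
Aggregating (R2): 3.7179% + 7.83% + 20% = 31.5479%.

31.5479%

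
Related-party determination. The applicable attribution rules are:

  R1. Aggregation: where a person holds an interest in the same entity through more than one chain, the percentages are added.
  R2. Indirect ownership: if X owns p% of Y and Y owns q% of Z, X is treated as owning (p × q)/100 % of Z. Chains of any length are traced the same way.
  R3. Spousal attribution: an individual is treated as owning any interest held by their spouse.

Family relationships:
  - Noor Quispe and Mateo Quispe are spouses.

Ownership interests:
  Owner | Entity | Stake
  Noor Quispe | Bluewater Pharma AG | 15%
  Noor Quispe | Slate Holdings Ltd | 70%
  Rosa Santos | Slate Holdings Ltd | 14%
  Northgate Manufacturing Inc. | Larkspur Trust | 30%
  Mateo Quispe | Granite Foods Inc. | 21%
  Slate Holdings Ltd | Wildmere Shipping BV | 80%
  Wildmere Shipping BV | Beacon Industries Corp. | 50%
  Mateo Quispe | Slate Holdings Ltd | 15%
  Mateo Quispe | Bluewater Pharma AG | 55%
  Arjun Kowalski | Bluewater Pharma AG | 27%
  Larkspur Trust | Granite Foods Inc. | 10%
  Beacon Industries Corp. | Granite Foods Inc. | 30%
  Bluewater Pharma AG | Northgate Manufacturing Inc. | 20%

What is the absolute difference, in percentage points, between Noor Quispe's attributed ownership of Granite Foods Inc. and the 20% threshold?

11.62

By spousal attribution (R3), Noor Quispe is treated as also owning Mateo Quispe's interest in Slate Holdings Ltd, giving 70% + 15% = 85%.
By spousal attribution (R3), Noor Quispe is treated as also owning Mateo Quispe's interest in Bluewater Pharma AG, giving 15% + 55% = 70%.
By spousal attribution (R3), Noor Quispe is treated as owning Mateo Quispe's 21% interest in Granite Foods Inc.
Chain via Slate Holdings Ltd → Wildmere Shipping BV → Beacon Industries Corp. (R2): 85% × 80% × 50% × 30% = 10.2% of Granite Foods Inc.
Chain via Bluewater Pharma AG → Northgate Manufacturing Inc. → Larkspur Trust (R2): 70% × 20% × 30% × 10% = 0.42% of Granite Foods Inc.
Direct interest in Granite Foods Inc: 21%.
Aggregating (R1): 10.2% + 0.42% + 21% = 31.62%.
31.62% exceeds the 20% threshold by 11.62 percentage points.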